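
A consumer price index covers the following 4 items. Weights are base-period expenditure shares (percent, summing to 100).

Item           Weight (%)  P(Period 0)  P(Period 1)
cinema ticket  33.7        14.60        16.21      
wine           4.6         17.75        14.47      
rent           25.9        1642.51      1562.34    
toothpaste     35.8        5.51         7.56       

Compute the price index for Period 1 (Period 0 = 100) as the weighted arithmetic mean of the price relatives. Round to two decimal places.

114.92

cinema ticket: 33.7 × (16.21/14.60) = 33.7 × 1.110274 = 37.4162
wine: 4.6 × (14.47/17.75) = 4.6 × 0.815211 = 3.7500
rent: 25.9 × (1562.34/1642.51) = 25.9 × 0.951191 = 24.6358
toothpaste: 35.8 × (7.56/5.51) = 35.8 × 1.372051 = 49.1194
Index = Σ wᵢ·(p₁ᵢ/p₀ᵢ) = 37.4162 + 3.7500 + 24.6358 + 49.1194 = 114.9215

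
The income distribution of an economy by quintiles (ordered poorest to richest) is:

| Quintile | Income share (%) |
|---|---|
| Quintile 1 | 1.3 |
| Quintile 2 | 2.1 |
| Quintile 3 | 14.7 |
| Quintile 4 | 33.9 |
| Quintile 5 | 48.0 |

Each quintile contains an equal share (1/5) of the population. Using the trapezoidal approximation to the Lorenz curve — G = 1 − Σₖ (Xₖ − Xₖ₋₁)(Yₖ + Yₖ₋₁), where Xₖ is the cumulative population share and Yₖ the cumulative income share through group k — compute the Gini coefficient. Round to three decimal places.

Cumulative income shares Yₖ: 0.0130, 0.0340, 0.1810, 0.5200, 1.0000
Σ (Xₖ−Xₖ₋₁)(Yₖ+Yₖ₋₁) = (1/5)(0.0130+0.0000) + (1/5)(0.0340+0.0130) + (1/5)(0.1810+0.0340) + (1/5)(0.5200+0.1810) + (1/5)(1.0000+0.5200)
  = 0.0026 + 0.0094 + 0.0430 + 0.1402 + 0.3040 = 0.4992
G = 1 − 0.4992 = 0.5008

0.501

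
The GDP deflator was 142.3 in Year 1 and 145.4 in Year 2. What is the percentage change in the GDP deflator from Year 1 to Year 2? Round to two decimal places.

2.18%

Change = (145.4 − 142.3) / 142.3 × 100
       = 3.1 / 142.3 × 100 = 2.1785%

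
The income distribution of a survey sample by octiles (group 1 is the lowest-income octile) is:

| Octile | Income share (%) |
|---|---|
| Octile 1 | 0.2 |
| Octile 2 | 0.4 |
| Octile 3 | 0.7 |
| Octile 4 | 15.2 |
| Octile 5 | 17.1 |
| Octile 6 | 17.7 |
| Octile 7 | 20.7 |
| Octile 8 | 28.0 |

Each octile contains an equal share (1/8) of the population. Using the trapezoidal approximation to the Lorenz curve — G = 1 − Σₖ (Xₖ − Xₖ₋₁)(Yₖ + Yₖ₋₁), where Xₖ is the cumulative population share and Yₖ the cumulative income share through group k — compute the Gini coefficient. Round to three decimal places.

0.436

Cumulative income shares Yₖ: 0.0020, 0.0060, 0.0130, 0.1650, 0.3360, 0.5130, 0.7200, 1.0000
Σ (Xₖ−Xₖ₋₁)(Yₖ+Yₖ₋₁) = (1/8)(0.0020+0.0000) + (1/8)(0.0060+0.0020) + (1/8)(0.0130+0.0060) + (1/8)(0.1650+0.0130) + (1/8)(0.3360+0.1650) + (1/8)(0.5130+0.3360) + (1/8)(0.7200+0.5130) + (1/8)(1.0000+0.7200)
  = 0.0003 + 0.0010 + 0.0024 + 0.0223 + 0.0626 + 0.1061 + 0.1541 + 0.2150 = 0.5637
G = 1 − 0.5637 = 0.4363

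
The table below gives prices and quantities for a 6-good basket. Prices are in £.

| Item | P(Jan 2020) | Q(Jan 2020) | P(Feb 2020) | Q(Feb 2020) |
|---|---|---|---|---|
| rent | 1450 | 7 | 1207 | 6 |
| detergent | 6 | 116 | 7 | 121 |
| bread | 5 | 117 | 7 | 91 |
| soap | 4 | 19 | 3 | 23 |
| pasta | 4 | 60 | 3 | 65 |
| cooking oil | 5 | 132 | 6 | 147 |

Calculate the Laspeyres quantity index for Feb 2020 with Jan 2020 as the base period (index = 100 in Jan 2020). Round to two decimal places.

Laspeyres quantity index uses base-period prices as weights.
ΣP(Jan 2020)·Q(Feb 2020) = 1450×6 + 6×121 + 5×91 + 4×23 + 4×65 + 5×147 = 8700 + 726 + 455 + 92 + 260 + 735 = 10968
ΣP(Jan 2020)·Q(Jan 2020) = 1450×7 + 6×116 + 5×117 + 4×19 + 4×60 + 5×132 = 10150 + 696 + 585 + 76 + 240 + 660 = 12407
Index = 10968 / 12407 × 100 = 88.4017

88.40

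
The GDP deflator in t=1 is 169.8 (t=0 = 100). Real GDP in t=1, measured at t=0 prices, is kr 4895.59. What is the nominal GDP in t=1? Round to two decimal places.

8312.71

Nominal = Real × (Index/100) = 4895.59 × (169.8/100)
        = 4895.59 × 1.698 = 8312.7118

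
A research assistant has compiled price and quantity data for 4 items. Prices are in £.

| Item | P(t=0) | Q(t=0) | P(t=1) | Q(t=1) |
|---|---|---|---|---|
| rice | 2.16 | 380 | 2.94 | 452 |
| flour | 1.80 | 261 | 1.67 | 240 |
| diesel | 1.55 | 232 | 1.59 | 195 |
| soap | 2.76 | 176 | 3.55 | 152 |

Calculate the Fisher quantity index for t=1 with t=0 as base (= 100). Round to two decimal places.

100.50

Laspeyres component (base-period weights):
ΣP(t=0)Q(t=1) = 2.16×452 + 1.80×240 + 1.55×195 + 2.76×152 = 976.32 + 432 + 302.25 + 419.52 = 2130.09
ΣP(t=0)Q(t=0) = 2.16×380 + 1.80×261 + 1.55×232 + 2.76×176 = 820.8 + 469.8 + 359.6 + 485.76 = 2135.96
L = 2130.09 / 2135.96 × 100 = 99.7252
Paasche component (current-period weights):
ΣP(t=1)Q(t=1) = 2.94×452 + 1.67×240 + 1.59×195 + 3.55×152 = 1328.88 + 400.8 + 310.05 + 539.6 = 2579.33
ΣP(t=1)Q(t=0) = 2.94×380 + 1.67×261 + 1.59×232 + 3.55×176 = 1117.2 + 435.87 + 368.88 + 624.8 = 2546.75
P = 2579.33 / 2546.75 × 100 = 101.2793
Fisher = √(L × P) = √(99.7252 × 101.2793) = 100.4992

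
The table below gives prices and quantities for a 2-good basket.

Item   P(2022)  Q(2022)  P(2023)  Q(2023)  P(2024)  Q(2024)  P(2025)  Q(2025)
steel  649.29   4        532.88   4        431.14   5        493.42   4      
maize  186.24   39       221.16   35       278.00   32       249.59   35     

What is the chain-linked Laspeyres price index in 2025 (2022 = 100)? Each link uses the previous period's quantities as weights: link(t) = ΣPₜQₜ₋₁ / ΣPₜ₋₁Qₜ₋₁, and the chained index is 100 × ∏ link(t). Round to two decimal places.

Link 2022→2023:
ΣP(2023)Q(2022) = 532.88×4 + 221.16×39 = 2131.52 + 8625.24 = 10756.76
ΣP(2022)Q(2022) = 649.29×4 + 186.24×39 = 2597.16 + 7263.36 = 9860.52
link = 10756.76/9860.52 = 1.090892
Link 2023→2024:
ΣP(2024)Q(2023) = 431.14×4 + 278.00×35 = 1724.56 + 9730 = 11454.56
ΣP(2023)Q(2023) = 532.88×4 + 221.16×35 = 2131.52 + 7740.6 = 9872.12
link = 11454.56/9872.12 = 1.160294
Link 2024→2025:
ΣP(2025)Q(2024) = 493.42×5 + 249.59×32 = 2467.1 + 7986.88 = 10453.98
ΣP(2024)Q(2024) = 431.14×5 + 278.00×32 = 2155.7 + 8896 = 11051.7
link = 10453.98/11051.7 = 0.945916
Chained index = 100 × 1.090892 × 1.160294 × 0.945916 = 119.7298

119.73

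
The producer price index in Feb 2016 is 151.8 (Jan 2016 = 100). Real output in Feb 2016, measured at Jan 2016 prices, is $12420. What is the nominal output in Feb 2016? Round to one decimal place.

Nominal = Real × (Index/100) = 12420 × (151.8/100)
        = 12420 × 1.518 = 18853.5600

18853.6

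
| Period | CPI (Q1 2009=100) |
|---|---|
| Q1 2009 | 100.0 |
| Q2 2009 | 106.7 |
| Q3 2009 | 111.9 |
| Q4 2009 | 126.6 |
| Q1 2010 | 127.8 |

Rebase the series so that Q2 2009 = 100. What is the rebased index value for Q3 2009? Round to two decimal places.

Rebased(Q3 2009) = 111.9 / 106.7 × 100 = 104.8735

104.87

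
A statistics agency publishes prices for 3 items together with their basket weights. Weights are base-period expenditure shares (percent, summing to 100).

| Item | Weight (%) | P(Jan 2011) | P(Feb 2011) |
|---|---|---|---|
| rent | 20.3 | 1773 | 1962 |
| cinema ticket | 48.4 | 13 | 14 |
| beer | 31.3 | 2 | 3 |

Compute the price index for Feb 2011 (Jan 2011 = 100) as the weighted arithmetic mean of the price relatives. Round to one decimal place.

rent: 20.3 × (1962/1773) = 20.3 × 1.106599 = 22.4640
cinema ticket: 48.4 × (14/13) = 48.4 × 1.076923 = 52.1231
beer: 31.3 × (3/2) = 31.3 × 1.500000 = 46.9500
Index = Σ wᵢ·(p₁ᵢ/p₀ᵢ) = 22.4640 + 52.1231 + 46.9500 = 121.5370

121.5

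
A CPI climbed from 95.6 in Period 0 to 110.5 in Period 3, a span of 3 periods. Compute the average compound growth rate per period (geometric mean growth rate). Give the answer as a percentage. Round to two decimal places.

Growth factor = (110.5/95.6)^(1/3) = (1.155858)^(1/3) = 1.049465
Growth rate = 1.049465 − 1 = 0.049465 = 4.9465%

4.95%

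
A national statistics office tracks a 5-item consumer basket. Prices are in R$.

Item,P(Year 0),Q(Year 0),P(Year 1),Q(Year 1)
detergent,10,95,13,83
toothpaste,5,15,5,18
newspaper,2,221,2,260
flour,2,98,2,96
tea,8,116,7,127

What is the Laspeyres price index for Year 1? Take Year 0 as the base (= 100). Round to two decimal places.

Laspeyres price index uses base-period quantities as weights.
ΣP(Year 1)·Q(Year 0) = 13×95 + 5×15 + 2×221 + 2×98 + 7×116 = 1235 + 75 + 442 + 196 + 812 = 2760
ΣP(Year 0)·Q(Year 0) = 10×95 + 5×15 + 2×221 + 2×98 + 8×116 = 950 + 75 + 442 + 196 + 928 = 2591
Index = 2760 / 2591 × 100 = 106.5226

106.52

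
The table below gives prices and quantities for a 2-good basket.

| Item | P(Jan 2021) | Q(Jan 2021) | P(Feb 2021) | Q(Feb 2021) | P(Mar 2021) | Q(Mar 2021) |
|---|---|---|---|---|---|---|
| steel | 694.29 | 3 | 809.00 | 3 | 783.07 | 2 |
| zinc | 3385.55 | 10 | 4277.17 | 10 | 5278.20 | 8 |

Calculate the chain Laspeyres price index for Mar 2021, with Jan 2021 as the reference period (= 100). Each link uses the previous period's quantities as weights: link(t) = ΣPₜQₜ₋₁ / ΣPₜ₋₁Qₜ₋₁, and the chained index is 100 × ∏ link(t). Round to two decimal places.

Link Jan 2021→Feb 2021:
ΣP(Feb 2021)Q(Jan 2021) = 809.00×3 + 4277.17×10 = 2427 + 42771.7 = 45198.7
ΣP(Jan 2021)Q(Jan 2021) = 694.29×3 + 3385.55×10 = 2082.87 + 33855.5 = 35938.37
link = 45198.7/35938.37 = 1.257673
Link Feb 2021→Mar 2021:
ΣP(Mar 2021)Q(Feb 2021) = 783.07×3 + 5278.20×10 = 2349.21 + 52782 = 55131.21
ΣP(Feb 2021)Q(Feb 2021) = 809.00×3 + 4277.17×10 = 2427 + 42771.7 = 45198.7
link = 55131.21/45198.7 = 1.219752
Chained index = 100 × 1.257673 × 1.219752 = 153.4049

153.40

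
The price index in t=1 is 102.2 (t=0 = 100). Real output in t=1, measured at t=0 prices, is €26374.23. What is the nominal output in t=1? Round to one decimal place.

26954.5

Nominal = Real × (Index/100) = 26374.23 × (102.2/100)
        = 26374.23 × 1.022 = 26954.4631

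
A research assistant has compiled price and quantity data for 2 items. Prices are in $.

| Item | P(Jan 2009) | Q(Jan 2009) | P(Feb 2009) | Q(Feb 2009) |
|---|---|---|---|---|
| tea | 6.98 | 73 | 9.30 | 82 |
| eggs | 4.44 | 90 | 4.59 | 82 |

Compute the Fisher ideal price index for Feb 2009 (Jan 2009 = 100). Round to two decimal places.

Laspeyres component (base-period weights):
ΣP(Feb 2009)Q(Jan 2009) = 9.30×73 + 4.59×90 = 678.9 + 413.1 = 1092
ΣP(Jan 2009)Q(Jan 2009) = 6.98×73 + 4.44×90 = 509.54 + 399.6 = 909.14
L = 1092 / 909.14 × 100 = 120.1135
Paasche component (current-period weights):
ΣP(Feb 2009)Q(Feb 2009) = 9.30×82 + 4.59×82 = 762.6 + 376.38 = 1138.98
ΣP(Jan 2009)Q(Feb 2009) = 6.98×82 + 4.44×82 = 572.36 + 364.08 = 936.44
P = 1138.98 / 936.44 × 100 = 121.6287
Fisher = √(L × P) = √(120.1135 × 121.6287) = 120.8687

120.87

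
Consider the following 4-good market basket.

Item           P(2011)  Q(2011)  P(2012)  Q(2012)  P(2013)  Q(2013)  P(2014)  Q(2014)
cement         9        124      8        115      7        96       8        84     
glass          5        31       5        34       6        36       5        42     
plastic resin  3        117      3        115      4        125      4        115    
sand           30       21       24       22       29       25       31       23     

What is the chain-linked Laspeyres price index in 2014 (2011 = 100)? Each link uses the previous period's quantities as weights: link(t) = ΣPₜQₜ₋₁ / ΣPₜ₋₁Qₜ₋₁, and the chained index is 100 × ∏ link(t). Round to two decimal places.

100.39

Link 2011→2012:
ΣP(2012)Q(2011) = 8×124 + 5×31 + 3×117 + 24×21 = 992 + 155 + 351 + 504 = 2002
ΣP(2011)Q(2011) = 9×124 + 5×31 + 3×117 + 30×21 = 1116 + 155 + 351 + 630 = 2252
link = 2002/2252 = 0.888988
Link 2012→2013:
ΣP(2013)Q(2012) = 7×115 + 6×34 + 4×115 + 29×22 = 805 + 204 + 460 + 638 = 2107
ΣP(2012)Q(2012) = 8×115 + 5×34 + 3×115 + 24×22 = 920 + 170 + 345 + 528 = 1963
link = 2107/1963 = 1.073357
Link 2013→2014:
ΣP(2014)Q(2013) = 8×96 + 5×36 + 4×125 + 31×25 = 768 + 180 + 500 + 775 = 2223
ΣP(2013)Q(2013) = 7×96 + 6×36 + 4×125 + 29×25 = 672 + 216 + 500 + 725 = 2113
link = 2223/2113 = 1.052059
Chained index = 100 × 0.888988 × 1.073357 × 1.052059 = 100.3876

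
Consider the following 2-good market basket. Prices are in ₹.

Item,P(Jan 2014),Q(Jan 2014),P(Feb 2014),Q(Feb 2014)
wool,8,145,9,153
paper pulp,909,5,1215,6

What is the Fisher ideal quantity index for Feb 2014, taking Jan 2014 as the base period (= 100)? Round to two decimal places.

Laspeyres component (base-period weights):
ΣP(Jan 2014)Q(Feb 2014) = 8×153 + 909×6 = 1224 + 5454 = 6678
ΣP(Jan 2014)Q(Jan 2014) = 8×145 + 909×5 = 1160 + 4545 = 5705
L = 6678 / 5705 × 100 = 117.0552
Paasche component (current-period weights):
ΣP(Feb 2014)Q(Feb 2014) = 9×153 + 1215×6 = 1377 + 7290 = 8667
ΣP(Feb 2014)Q(Jan 2014) = 9×145 + 1215×5 = 1305 + 6075 = 7380
P = 8667 / 7380 × 100 = 117.4390
Fisher = √(L × P) = √(117.0552 × 117.4390) = 117.2470

117.25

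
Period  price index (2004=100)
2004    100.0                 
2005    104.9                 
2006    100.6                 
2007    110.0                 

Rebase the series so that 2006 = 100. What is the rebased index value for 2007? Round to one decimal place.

Rebased(2007) = 110.0 / 100.6 × 100 = 109.3439

109.3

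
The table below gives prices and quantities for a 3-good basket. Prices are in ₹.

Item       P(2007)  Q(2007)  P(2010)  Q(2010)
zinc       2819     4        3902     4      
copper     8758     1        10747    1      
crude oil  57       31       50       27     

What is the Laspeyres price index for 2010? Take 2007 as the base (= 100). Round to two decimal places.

Laspeyres price index uses base-period quantities as weights.
ΣP(2010)·Q(2007) = 3902×4 + 10747×1 + 50×31 = 15608 + 10747 + 1550 = 27905
ΣP(2007)·Q(2007) = 2819×4 + 8758×1 + 57×31 = 11276 + 8758 + 1767 = 21801
Index = 27905 / 21801 × 100 = 127.9987

128.00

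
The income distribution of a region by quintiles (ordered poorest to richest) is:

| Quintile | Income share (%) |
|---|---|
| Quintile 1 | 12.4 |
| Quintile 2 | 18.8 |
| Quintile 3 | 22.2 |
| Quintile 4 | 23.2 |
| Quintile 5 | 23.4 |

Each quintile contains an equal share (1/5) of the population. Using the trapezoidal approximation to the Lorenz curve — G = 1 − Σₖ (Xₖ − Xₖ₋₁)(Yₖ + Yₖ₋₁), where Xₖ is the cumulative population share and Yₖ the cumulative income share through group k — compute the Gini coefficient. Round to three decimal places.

0.106

Cumulative income shares Yₖ: 0.1240, 0.3120, 0.5340, 0.7660, 1.0000
Σ (Xₖ−Xₖ₋₁)(Yₖ+Yₖ₋₁) = (1/5)(0.1240+0.0000) + (1/5)(0.3120+0.1240) + (1/5)(0.5340+0.3120) + (1/5)(0.7660+0.5340) + (1/5)(1.0000+0.7660)
  = 0.0248 + 0.0872 + 0.1692 + 0.2600 + 0.3532 = 0.8944
G = 1 − 0.8944 = 0.1056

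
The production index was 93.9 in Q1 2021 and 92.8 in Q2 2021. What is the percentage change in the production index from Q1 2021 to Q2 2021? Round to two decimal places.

Change = (92.8 − 93.9) / 93.9 × 100
       = -1.1 / 93.9 × 100 = -1.1715%

-1.17%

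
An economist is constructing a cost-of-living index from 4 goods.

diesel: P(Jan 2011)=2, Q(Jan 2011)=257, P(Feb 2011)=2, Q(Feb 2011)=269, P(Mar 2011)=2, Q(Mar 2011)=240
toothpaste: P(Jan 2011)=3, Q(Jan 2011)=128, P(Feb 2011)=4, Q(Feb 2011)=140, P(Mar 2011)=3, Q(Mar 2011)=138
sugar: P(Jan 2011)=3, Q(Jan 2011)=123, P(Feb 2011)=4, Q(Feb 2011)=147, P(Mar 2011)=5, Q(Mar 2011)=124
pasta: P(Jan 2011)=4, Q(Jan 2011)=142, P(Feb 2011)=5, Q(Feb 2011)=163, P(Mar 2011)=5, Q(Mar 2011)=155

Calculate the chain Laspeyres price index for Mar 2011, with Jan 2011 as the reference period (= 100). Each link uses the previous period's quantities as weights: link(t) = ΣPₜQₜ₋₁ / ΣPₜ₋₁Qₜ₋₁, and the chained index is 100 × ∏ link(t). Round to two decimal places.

Link Jan 2011→Feb 2011:
ΣP(Feb 2011)Q(Jan 2011) = 2×257 + 4×128 + 4×123 + 5×142 = 514 + 512 + 492 + 710 = 2228
ΣP(Jan 2011)Q(Jan 2011) = 2×257 + 3×128 + 3×123 + 4×142 = 514 + 384 + 369 + 568 = 1835
link = 2228/1835 = 1.214169
Link Feb 2011→Mar 2011:
ΣP(Mar 2011)Q(Feb 2011) = 2×269 + 3×140 + 5×147 + 5×163 = 538 + 420 + 735 + 815 = 2508
ΣP(Feb 2011)Q(Feb 2011) = 2×269 + 4×140 + 4×147 + 5×163 = 538 + 560 + 588 + 815 = 2501
link = 2508/2501 = 1.002799
Chained index = 100 × 1.214169 × 1.002799 = 121.7567

121.76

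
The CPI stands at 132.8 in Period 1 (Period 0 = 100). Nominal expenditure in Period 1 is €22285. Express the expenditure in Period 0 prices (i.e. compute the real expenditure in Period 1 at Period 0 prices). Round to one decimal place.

16780.9

Real = Nominal ÷ (Index/100) = 22285 ÷ (132.8/100)
     = 22285 ÷ 1.328 = 16780.8735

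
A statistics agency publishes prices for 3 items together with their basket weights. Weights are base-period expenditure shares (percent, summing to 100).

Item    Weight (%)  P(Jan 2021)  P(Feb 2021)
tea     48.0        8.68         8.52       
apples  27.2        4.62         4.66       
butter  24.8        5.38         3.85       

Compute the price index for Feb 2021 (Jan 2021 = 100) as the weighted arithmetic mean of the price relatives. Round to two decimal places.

tea: 48.0 × (8.52/8.68) = 48.0 × 0.981567 = 47.1152
apples: 27.2 × (4.66/4.62) = 27.2 × 1.008658 = 27.4355
butter: 24.8 × (3.85/5.38) = 24.8 × 0.715613 = 17.7472
Index = Σ wᵢ·(p₁ᵢ/p₀ᵢ) = 47.1152 + 27.4355 + 17.7472 = 92.2979

92.30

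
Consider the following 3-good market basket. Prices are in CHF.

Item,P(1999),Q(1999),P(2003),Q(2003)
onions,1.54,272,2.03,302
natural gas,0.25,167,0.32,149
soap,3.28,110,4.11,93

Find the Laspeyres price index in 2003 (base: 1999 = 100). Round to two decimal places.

128.76

Laspeyres price index uses base-period quantities as weights.
ΣP(2003)·Q(1999) = 2.03×272 + 0.32×167 + 4.11×110 = 552.16 + 53.44 + 452.1 = 1057.7
ΣP(1999)·Q(1999) = 1.54×272 + 0.25×167 + 3.28×110 = 418.88 + 41.75 + 360.8 = 821.43
Index = 1057.7 / 821.43 × 100 = 128.7633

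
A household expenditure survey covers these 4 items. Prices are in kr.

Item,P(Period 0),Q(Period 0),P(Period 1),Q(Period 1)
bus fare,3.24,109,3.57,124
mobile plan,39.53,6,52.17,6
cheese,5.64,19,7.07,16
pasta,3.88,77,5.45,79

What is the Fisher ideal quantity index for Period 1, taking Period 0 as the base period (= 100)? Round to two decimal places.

Laspeyres component (base-period weights):
ΣP(Period 0)Q(Period 1) = 3.24×124 + 39.53×6 + 5.64×16 + 3.88×79 = 401.76 + 237.18 + 90.24 + 306.52 = 1035.7
ΣP(Period 0)Q(Period 0) = 3.24×109 + 39.53×6 + 5.64×19 + 3.88×77 = 353.16 + 237.18 + 107.16 + 298.76 = 996.26
L = 1035.7 / 996.26 × 100 = 103.9588
Paasche component (current-period weights):
ΣP(Period 1)Q(Period 1) = 3.57×124 + 52.17×6 + 7.07×16 + 5.45×79 = 442.68 + 313.02 + 113.12 + 430.55 = 1299.37
ΣP(Period 1)Q(Period 0) = 3.57×109 + 52.17×6 + 7.07×19 + 5.45×77 = 389.13 + 313.02 + 134.33 + 419.65 = 1256.13
P = 1299.37 / 1256.13 × 100 = 103.4423
Fisher = √(L × P) = √(103.9588 × 103.4423) = 103.7002

103.70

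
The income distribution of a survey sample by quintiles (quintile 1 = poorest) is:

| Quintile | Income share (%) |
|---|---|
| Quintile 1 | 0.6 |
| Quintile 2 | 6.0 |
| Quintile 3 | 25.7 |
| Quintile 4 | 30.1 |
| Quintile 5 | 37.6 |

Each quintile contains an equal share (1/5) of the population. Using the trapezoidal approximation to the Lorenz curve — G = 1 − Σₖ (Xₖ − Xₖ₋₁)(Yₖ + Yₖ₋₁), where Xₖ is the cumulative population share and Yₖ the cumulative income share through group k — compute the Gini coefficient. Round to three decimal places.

Cumulative income shares Yₖ: 0.0060, 0.0660, 0.3230, 0.6240, 1.0000
Σ (Xₖ−Xₖ₋₁)(Yₖ+Yₖ₋₁) = (1/5)(0.0060+0.0000) + (1/5)(0.0660+0.0060) + (1/5)(0.3230+0.0660) + (1/5)(0.6240+0.3230) + (1/5)(1.0000+0.6240)
  = 0.0012 + 0.0144 + 0.0778 + 0.1894 + 0.3248 = 0.6076
G = 1 − 0.6076 = 0.3924

0.392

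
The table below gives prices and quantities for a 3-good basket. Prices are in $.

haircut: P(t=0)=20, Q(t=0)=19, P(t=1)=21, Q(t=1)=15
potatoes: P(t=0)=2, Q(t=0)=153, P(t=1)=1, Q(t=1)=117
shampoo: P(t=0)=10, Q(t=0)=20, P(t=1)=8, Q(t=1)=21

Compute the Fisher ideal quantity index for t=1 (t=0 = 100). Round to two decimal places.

84.12

Laspeyres component (base-period weights):
ΣP(t=0)Q(t=1) = 20×15 + 2×117 + 10×21 = 300 + 234 + 210 = 744
ΣP(t=0)Q(t=0) = 20×19 + 2×153 + 10×20 = 380 + 306 + 200 = 886
L = 744 / 886 × 100 = 83.9729
Paasche component (current-period weights):
ΣP(t=1)Q(t=1) = 21×15 + 1×117 + 8×21 = 315 + 117 + 168 = 600
ΣP(t=1)Q(t=0) = 21×19 + 1×153 + 8×20 = 399 + 153 + 160 = 712
P = 600 / 712 × 100 = 84.2697
Fisher = √(L × P) = √(83.9729 × 84.2697) = 84.1212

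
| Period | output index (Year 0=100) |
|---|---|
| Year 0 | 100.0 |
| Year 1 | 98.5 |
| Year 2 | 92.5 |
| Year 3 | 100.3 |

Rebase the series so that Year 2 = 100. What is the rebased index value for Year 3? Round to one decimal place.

Rebased(Year 3) = 100.3 / 92.5 × 100 = 108.4324

108.4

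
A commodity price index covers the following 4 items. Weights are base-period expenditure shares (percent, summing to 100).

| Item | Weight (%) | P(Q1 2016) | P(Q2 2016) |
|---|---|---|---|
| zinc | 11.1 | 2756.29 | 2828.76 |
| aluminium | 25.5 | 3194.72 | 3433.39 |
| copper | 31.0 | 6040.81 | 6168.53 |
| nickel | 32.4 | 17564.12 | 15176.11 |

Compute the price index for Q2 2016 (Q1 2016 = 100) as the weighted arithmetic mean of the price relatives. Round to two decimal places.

zinc: 11.1 × (2828.76/2756.29) = 11.1 × 1.026293 = 11.3918
aluminium: 25.5 × (3433.39/3194.72) = 25.5 × 1.074708 = 27.4050
copper: 31.0 × (6168.53/6040.81) = 31.0 × 1.021143 = 31.6554
nickel: 32.4 × (15176.11/17564.12) = 32.4 × 0.864040 = 27.9949
Index = Σ wᵢ·(p₁ᵢ/p₀ᵢ) = 11.3918 + 27.4050 + 31.6554 + 27.9949 = 98.4472

98.45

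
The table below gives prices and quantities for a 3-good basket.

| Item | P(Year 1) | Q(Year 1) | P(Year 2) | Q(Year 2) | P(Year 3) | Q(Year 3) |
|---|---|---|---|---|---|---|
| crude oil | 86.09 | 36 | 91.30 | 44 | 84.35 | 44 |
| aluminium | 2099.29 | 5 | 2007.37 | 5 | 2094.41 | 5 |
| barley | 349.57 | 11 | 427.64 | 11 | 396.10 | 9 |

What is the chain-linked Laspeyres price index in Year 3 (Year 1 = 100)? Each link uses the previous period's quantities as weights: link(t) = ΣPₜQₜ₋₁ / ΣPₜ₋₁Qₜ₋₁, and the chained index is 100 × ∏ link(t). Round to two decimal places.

Link Year 1→Year 2:
ΣP(Year 2)Q(Year 1) = 91.30×36 + 2007.37×5 + 427.64×11 = 3286.8 + 10036.85 + 4704.04 = 18027.69
ΣP(Year 1)Q(Year 1) = 86.09×36 + 2099.29×5 + 349.57×11 = 3099.24 + 10496.45 + 3845.27 = 17440.96
link = 18027.69/17440.96 = 1.033641
Link Year 2→Year 3:
ΣP(Year 3)Q(Year 2) = 84.35×44 + 2094.41×5 + 396.10×11 = 3711.4 + 10472.05 + 4357.1 = 18540.55
ΣP(Year 2)Q(Year 2) = 91.30×44 + 2007.37×5 + 427.64×11 = 4017.2 + 10036.85 + 4704.04 = 18758.09
link = 18540.55/18758.09 = 0.988403
Chained index = 100 × 1.033641 × 0.988403 = 102.1654

102.17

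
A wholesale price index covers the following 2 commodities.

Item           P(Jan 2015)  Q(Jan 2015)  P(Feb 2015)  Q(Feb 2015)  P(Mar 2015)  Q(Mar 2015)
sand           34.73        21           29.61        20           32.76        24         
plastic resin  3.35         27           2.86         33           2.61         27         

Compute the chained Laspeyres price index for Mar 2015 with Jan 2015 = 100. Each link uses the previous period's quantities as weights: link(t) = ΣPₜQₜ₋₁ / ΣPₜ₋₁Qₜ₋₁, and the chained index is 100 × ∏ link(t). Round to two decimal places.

92.07

Link Jan 2015→Feb 2015:
ΣP(Feb 2015)Q(Jan 2015) = 29.61×21 + 2.86×27 = 621.81 + 77.22 = 699.03
ΣP(Jan 2015)Q(Jan 2015) = 34.73×21 + 3.35×27 = 729.33 + 90.45 = 819.78
link = 699.03/819.78 = 0.852704
Link Feb 2015→Mar 2015:
ΣP(Mar 2015)Q(Feb 2015) = 32.76×20 + 2.61×33 = 655.2 + 86.13 = 741.33
ΣP(Feb 2015)Q(Feb 2015) = 29.61×20 + 2.86×33 = 592.2 + 94.38 = 686.58
link = 741.33/686.58 = 1.079743
Chained index = 100 × 0.852704 × 1.079743 = 92.0702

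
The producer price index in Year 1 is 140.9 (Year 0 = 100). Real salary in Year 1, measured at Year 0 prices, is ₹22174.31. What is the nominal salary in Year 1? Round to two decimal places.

31243.60

Nominal = Real × (Index/100) = 22174.31 × (140.9/100)
        = 22174.31 × 1.409 = 31243.6028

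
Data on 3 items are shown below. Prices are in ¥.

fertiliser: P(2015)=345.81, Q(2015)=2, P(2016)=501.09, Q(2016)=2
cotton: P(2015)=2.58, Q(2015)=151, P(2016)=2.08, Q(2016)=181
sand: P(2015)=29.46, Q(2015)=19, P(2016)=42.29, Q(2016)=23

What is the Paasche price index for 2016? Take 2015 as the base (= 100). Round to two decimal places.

128.06

Paasche price index uses current-period quantities as weights.
ΣP(2016)·Q(2016) = 501.09×2 + 2.08×181 + 42.29×23 = 1002.18 + 376.48 + 972.67 = 2351.33
ΣP(2015)·Q(2016) = 345.81×2 + 2.58×181 + 29.46×23 = 691.62 + 466.98 + 677.58 = 1836.18
Index = 2351.33 / 1836.18 × 100 = 128.0555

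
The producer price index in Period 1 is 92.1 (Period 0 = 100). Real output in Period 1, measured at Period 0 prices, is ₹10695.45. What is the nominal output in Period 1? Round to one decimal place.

Nominal = Real × (Index/100) = 10695.45 × (92.1/100)
        = 10695.45 × 0.921 = 9850.5094

9850.5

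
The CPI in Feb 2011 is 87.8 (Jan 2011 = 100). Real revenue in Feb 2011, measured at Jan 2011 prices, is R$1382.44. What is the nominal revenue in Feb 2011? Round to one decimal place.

Nominal = Real × (Index/100) = 1382.44 × (87.8/100)
        = 1382.44 × 0.878 = 1213.7823

1213.8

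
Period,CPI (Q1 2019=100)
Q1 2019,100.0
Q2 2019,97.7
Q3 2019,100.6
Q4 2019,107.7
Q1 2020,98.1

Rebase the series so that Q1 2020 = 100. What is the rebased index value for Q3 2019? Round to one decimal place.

102.5

Rebased(Q3 2019) = 100.6 / 98.1 × 100 = 102.5484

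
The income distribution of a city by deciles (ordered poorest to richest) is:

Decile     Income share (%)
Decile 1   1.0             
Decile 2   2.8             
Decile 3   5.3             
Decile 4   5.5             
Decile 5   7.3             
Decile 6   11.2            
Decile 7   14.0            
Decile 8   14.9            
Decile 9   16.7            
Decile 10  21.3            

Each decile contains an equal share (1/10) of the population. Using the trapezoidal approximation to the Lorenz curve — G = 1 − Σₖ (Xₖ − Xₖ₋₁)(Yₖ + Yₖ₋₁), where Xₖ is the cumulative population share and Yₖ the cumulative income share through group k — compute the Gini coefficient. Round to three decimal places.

0.357

Cumulative income shares Yₖ: 0.0100, 0.0380, 0.0910, 0.1460, 0.2190, 0.3310, 0.4710, 0.6200, 0.7870, 1.0000
Σ (Xₖ−Xₖ₋₁)(Yₖ+Yₖ₋₁) = (1/10)(0.0100+0.0000) + (1/10)(0.0380+0.0100) + (1/10)(0.0910+0.0380) + (1/10)(0.1460+0.0910) + (1/10)(0.2190+0.1460) + (1/10)(0.3310+0.2190) + (1/10)(0.4710+0.3310) + (1/10)(0.6200+0.4710) + (1/10)(0.7870+0.6200) + (1/10)(1.0000+0.7870)
  = 0.0010 + 0.0048 + 0.0129 + 0.0237 + 0.0365 + 0.0550 + 0.0802 + 0.1091 + 0.1407 + 0.1787 = 0.6426
G = 1 − 0.6426 = 0.3574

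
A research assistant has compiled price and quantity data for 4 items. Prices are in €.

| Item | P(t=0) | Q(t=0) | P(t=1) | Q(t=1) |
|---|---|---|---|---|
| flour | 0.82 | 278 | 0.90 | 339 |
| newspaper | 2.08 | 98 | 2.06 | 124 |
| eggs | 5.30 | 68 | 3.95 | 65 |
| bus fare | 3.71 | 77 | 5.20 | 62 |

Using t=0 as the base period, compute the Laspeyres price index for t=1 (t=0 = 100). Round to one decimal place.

104.0

Laspeyres price index uses base-period quantities as weights.
ΣP(t=1)·Q(t=0) = 0.90×278 + 2.06×98 + 3.95×68 + 5.20×77 = 250.2 + 201.88 + 268.6 + 400.4 = 1121.08
ΣP(t=0)·Q(t=0) = 0.82×278 + 2.08×98 + 5.30×68 + 3.71×77 = 227.96 + 203.84 + 360.4 + 285.67 = 1077.87
Index = 1121.08 / 1077.87 × 100 = 104.0088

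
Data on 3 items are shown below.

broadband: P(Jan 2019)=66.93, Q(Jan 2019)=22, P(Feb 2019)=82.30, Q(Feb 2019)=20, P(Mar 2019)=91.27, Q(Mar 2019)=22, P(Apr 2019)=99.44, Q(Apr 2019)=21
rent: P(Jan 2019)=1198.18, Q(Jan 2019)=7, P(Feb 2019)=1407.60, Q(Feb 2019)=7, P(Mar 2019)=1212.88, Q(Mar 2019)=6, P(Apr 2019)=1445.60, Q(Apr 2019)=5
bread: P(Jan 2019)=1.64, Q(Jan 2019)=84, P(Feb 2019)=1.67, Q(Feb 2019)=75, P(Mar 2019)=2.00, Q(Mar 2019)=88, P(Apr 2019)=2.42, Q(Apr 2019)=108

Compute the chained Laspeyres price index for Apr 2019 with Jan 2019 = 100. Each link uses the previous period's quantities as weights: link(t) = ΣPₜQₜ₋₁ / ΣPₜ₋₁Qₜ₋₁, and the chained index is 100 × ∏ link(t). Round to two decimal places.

124.42

Link Jan 2019→Feb 2019:
ΣP(Feb 2019)Q(Jan 2019) = 82.30×22 + 1407.60×7 + 1.67×84 = 1810.6 + 9853.2 + 140.28 = 11804.08
ΣP(Jan 2019)Q(Jan 2019) = 66.93×22 + 1198.18×7 + 1.64×84 = 1472.46 + 8387.26 + 137.76 = 9997.48
link = 11804.08/9997.48 = 1.180706
Link Feb 2019→Mar 2019:
ΣP(Mar 2019)Q(Feb 2019) = 91.27×20 + 1212.88×7 + 2.00×75 = 1825.4 + 8490.16 + 150 = 10465.56
ΣP(Feb 2019)Q(Feb 2019) = 82.30×20 + 1407.60×7 + 1.67×75 = 1646 + 9853.2 + 125.25 = 11624.45
link = 10465.56/11624.45 = 0.900306
Link Mar 2019→Apr 2019:
ΣP(Apr 2019)Q(Mar 2019) = 99.44×22 + 1445.60×6 + 2.42×88 = 2187.68 + 8673.6 + 212.96 = 11074.24
ΣP(Mar 2019)Q(Mar 2019) = 91.27×22 + 1212.88×6 + 2.00×88 = 2007.94 + 7277.28 + 176 = 9461.22
link = 11074.24/9461.22 = 1.170488
Chained index = 100 × 1.180706 × 0.900306 × 1.170488 = 124.4224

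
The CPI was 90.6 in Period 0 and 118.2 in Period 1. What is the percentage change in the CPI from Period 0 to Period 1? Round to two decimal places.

30.46%

Change = (118.2 − 90.6) / 90.6 × 100
       = 27.6 / 90.6 × 100 = 30.4636%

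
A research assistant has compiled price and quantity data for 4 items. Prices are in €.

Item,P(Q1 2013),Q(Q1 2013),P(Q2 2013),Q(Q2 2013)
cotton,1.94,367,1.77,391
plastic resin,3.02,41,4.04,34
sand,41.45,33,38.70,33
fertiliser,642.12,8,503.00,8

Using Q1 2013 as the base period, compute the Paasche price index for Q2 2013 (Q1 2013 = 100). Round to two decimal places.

83.23

Paasche price index uses current-period quantities as weights.
ΣP(Q2 2013)·Q(Q2 2013) = 1.77×391 + 4.04×34 + 38.70×33 + 503.00×8 = 692.07 + 137.36 + 1277.1 + 4024 = 6130.53
ΣP(Q1 2013)·Q(Q2 2013) = 1.94×391 + 3.02×34 + 41.45×33 + 642.12×8 = 758.54 + 102.68 + 1367.85 + 5136.96 = 7366.03
Index = 6130.53 / 7366.03 × 100 = 83.2271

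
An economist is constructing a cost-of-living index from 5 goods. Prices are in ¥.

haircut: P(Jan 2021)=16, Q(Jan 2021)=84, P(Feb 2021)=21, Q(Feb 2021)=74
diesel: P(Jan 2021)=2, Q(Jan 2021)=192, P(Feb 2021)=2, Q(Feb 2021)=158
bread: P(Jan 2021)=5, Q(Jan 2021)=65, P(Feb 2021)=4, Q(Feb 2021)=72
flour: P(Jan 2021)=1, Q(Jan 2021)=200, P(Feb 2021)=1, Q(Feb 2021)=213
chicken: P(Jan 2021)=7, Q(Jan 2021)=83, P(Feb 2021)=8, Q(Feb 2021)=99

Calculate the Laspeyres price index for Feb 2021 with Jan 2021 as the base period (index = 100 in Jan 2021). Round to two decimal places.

Laspeyres price index uses base-period quantities as weights.
ΣP(Feb 2021)·Q(Jan 2021) = 21×84 + 2×192 + 4×65 + 1×200 + 8×83 = 1764 + 384 + 260 + 200 + 664 = 3272
ΣP(Jan 2021)·Q(Jan 2021) = 16×84 + 2×192 + 5×65 + 1×200 + 7×83 = 1344 + 384 + 325 + 200 + 581 = 2834
Index = 3272 / 2834 × 100 = 115.4552

115.46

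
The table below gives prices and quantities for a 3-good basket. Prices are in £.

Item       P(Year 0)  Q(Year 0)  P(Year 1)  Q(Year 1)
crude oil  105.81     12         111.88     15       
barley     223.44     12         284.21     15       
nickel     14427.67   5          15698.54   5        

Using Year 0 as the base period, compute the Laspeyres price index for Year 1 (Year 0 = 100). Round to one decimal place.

Laspeyres price index uses base-period quantities as weights.
ΣP(Year 1)·Q(Year 0) = 111.88×12 + 284.21×12 + 15698.54×5 = 1342.56 + 3410.52 + 78492.7 = 83245.78
ΣP(Year 0)·Q(Year 0) = 105.81×12 + 223.44×12 + 14427.67×5 = 1269.72 + 2681.28 + 72138.35 = 76089.35
Index = 83245.78 / 76089.35 × 100 = 109.4053

109.4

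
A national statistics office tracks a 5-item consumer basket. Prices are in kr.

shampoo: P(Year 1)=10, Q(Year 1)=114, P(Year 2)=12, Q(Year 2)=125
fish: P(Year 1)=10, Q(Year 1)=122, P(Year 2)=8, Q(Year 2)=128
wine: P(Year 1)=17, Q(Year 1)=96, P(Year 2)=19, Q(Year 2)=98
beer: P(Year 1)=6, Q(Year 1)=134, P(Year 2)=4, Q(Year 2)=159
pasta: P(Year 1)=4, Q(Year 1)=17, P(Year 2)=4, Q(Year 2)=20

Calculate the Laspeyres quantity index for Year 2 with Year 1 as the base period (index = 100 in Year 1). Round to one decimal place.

107.5

Laspeyres quantity index uses base-period prices as weights.
ΣP(Year 1)·Q(Year 2) = 10×125 + 10×128 + 17×98 + 6×159 + 4×20 = 1250 + 1280 + 1666 + 954 + 80 = 5230
ΣP(Year 1)·Q(Year 1) = 10×114 + 10×122 + 17×96 + 6×134 + 4×17 = 1140 + 1220 + 1632 + 804 + 68 = 4864
Index = 5230 / 4864 × 100 = 107.5247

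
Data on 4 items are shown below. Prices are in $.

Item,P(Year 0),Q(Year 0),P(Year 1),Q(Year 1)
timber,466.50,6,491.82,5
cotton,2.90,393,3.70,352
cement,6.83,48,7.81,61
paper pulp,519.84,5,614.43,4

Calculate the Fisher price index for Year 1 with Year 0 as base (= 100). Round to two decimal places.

114.42

Laspeyres component (base-period weights):
ΣP(Year 1)Q(Year 0) = 491.82×6 + 3.70×393 + 7.81×48 + 614.43×5 = 2950.92 + 1454.1 + 374.88 + 3072.15 = 7852.05
ΣP(Year 0)Q(Year 0) = 466.50×6 + 2.90×393 + 6.83×48 + 519.84×5 = 2799 + 1139.7 + 327.84 + 2599.2 = 6865.74
L = 7852.05 / 6865.74 × 100 = 114.3657
Paasche component (current-period weights):
ΣP(Year 1)Q(Year 1) = 491.82×5 + 3.70×352 + 7.81×61 + 614.43×4 = 2459.1 + 1302.4 + 476.41 + 2457.72 = 6695.63
ΣP(Year 0)Q(Year 1) = 466.50×5 + 2.90×352 + 6.83×61 + 519.84×4 = 2332.5 + 1020.8 + 416.63 + 2079.36 = 5849.29
P = 6695.63 / 5849.29 × 100 = 114.4691
Fisher = √(L × P) = √(114.3657 × 114.4691) = 114.4174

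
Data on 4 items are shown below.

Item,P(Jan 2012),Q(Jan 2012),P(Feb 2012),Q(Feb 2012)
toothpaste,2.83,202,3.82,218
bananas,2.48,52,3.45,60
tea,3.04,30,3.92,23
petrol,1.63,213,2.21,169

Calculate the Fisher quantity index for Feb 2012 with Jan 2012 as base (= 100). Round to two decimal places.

Laspeyres component (base-period weights):
ΣP(Jan 2012)Q(Feb 2012) = 2.83×218 + 2.48×60 + 3.04×23 + 1.63×169 = 616.94 + 148.8 + 69.92 + 275.47 = 1111.13
ΣP(Jan 2012)Q(Jan 2012) = 2.83×202 + 2.48×52 + 3.04×30 + 1.63×213 = 571.66 + 128.96 + 91.2 + 347.19 = 1139.01
L = 1111.13 / 1139.01 × 100 = 97.5523
Paasche component (current-period weights):
ΣP(Feb 2012)Q(Feb 2012) = 3.82×218 + 3.45×60 + 3.92×23 + 2.21×169 = 832.76 + 207 + 90.16 + 373.49 = 1503.41
ΣP(Feb 2012)Q(Jan 2012) = 3.82×202 + 3.45×52 + 3.92×30 + 2.21×213 = 771.64 + 179.4 + 117.6 + 470.73 = 1539.37
P = 1503.41 / 1539.37 × 100 = 97.6640
Fisher = √(L × P) = √(97.5523 × 97.6640) = 97.6081

97.61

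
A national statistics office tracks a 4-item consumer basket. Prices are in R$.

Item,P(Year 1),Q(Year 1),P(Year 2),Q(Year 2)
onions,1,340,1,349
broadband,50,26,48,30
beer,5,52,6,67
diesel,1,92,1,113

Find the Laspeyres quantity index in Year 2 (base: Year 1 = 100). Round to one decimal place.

115.3

Laspeyres quantity index uses base-period prices as weights.
ΣP(Year 1)·Q(Year 2) = 1×349 + 50×30 + 5×67 + 1×113 = 349 + 1500 + 335 + 113 = 2297
ΣP(Year 1)·Q(Year 1) = 1×340 + 50×26 + 5×52 + 1×92 = 340 + 1300 + 260 + 92 = 1992
Index = 2297 / 1992 × 100 = 115.3112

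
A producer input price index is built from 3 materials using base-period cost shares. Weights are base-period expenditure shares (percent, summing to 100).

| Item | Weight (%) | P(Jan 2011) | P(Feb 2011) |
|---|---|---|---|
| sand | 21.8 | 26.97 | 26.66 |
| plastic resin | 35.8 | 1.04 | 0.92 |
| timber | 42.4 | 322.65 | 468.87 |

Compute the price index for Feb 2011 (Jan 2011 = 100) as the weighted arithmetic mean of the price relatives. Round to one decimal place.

sand: 21.8 × (26.66/26.97) = 21.8 × 0.988506 = 21.5494
plastic resin: 35.8 × (0.92/1.04) = 35.8 × 0.884615 = 31.6692
timber: 42.4 × (468.87/322.65) = 42.4 × 1.453185 = 61.6150
Index = Σ wᵢ·(p₁ᵢ/p₀ᵢ) = 21.5494 + 31.6692 + 61.6150 = 114.8337

114.8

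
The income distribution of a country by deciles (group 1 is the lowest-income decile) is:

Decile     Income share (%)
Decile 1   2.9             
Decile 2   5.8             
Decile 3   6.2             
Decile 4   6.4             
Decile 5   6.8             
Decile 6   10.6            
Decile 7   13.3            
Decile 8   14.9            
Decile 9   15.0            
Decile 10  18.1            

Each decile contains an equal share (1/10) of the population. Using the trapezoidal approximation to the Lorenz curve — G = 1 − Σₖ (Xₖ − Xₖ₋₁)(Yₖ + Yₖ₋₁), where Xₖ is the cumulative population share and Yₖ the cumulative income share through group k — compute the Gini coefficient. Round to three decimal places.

0.269

Cumulative income shares Yₖ: 0.0290, 0.0870, 0.1490, 0.2130, 0.2810, 0.3870, 0.5200, 0.6690, 0.8190, 1.0000
Σ (Xₖ−Xₖ₋₁)(Yₖ+Yₖ₋₁) = (1/10)(0.0290+0.0000) + (1/10)(0.0870+0.0290) + (1/10)(0.1490+0.0870) + (1/10)(0.2130+0.1490) + (1/10)(0.2810+0.2130) + (1/10)(0.3870+0.2810) + (1/10)(0.5200+0.3870) + (1/10)(0.6690+0.5200) + (1/10)(0.8190+0.6690) + (1/10)(1.0000+0.8190)
  = 0.0029 + 0.0116 + 0.0236 + 0.0362 + 0.0494 + 0.0668 + 0.0907 + 0.1189 + 0.1488 + 0.1819 = 0.7308
G = 1 − 0.7308 = 0.2692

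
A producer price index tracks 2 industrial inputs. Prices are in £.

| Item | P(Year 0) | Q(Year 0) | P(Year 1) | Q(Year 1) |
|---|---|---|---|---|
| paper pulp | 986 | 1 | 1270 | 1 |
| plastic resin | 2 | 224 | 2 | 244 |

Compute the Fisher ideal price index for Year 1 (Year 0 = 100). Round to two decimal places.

Laspeyres component (base-period weights):
ΣP(Year 1)Q(Year 0) = 1270×1 + 2×224 = 1270 + 448 = 1718
ΣP(Year 0)Q(Year 0) = 986×1 + 2×224 = 986 + 448 = 1434
L = 1718 / 1434 × 100 = 119.8047
Paasche component (current-period weights):
ΣP(Year 1)Q(Year 1) = 1270×1 + 2×244 = 1270 + 488 = 1758
ΣP(Year 0)Q(Year 1) = 986×1 + 2×244 = 986 + 488 = 1474
P = 1758 / 1474 × 100 = 119.2673
Fisher = √(L × P) = √(119.8047 × 119.2673) = 119.5357

119.54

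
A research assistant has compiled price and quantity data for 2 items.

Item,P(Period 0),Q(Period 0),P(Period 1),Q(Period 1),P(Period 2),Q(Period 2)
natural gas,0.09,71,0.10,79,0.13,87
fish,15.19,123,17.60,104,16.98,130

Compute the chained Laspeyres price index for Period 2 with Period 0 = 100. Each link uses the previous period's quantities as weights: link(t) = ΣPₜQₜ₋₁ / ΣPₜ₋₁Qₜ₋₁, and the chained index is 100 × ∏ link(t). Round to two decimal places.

111.94

Link Period 0→Period 1:
ΣP(Period 1)Q(Period 0) = 0.10×71 + 17.60×123 = 7.1 + 2164.8 = 2171.9
ΣP(Period 0)Q(Period 0) = 0.09×71 + 15.19×123 = 6.39 + 1868.37 = 1874.76
link = 2171.9/1874.76 = 1.158495
Link Period 1→Period 2:
ΣP(Period 2)Q(Period 1) = 0.13×79 + 16.98×104 = 10.27 + 1765.92 = 1776.19
ΣP(Period 1)Q(Period 1) = 0.10×79 + 17.60×104 = 7.9 + 1830.4 = 1838.3
link = 1776.19/1838.3 = 0.966213
Chained index = 100 × 1.158495 × 0.966213 = 111.9353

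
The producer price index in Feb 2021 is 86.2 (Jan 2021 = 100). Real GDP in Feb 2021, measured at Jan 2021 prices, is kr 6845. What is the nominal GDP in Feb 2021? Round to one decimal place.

Nominal = Real × (Index/100) = 6845 × (86.2/100)
        = 6845 × 0.862 = 5900.3900

5900.4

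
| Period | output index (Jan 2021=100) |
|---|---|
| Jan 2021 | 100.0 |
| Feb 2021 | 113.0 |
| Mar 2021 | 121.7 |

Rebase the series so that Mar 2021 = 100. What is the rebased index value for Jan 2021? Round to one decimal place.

82.2

Rebased(Jan 2021) = 100.0 / 121.7 × 100 = 82.1693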